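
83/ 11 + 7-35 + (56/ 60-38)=-9491/ 165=-57.52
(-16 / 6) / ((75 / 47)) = -376 / 225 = -1.67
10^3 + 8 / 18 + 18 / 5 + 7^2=47387 / 45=1053.04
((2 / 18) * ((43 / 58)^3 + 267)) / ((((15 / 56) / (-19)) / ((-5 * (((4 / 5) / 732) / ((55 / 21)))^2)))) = 340020636487 / 185303155764375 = 0.00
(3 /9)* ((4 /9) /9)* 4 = 16 /243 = 0.07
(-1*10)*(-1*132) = 1320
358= 358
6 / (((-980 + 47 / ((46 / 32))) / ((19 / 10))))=-1311 / 108940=-0.01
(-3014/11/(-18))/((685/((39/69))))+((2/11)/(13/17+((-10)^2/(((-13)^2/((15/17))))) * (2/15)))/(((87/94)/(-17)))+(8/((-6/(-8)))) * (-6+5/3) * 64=-326006291/110055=-2962.21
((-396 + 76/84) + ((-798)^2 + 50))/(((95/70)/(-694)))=-18551504156/57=-325464985.19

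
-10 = -10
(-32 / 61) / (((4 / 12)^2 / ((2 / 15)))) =-192 / 305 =-0.63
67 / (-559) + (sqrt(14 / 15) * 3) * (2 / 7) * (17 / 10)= -67 / 559 + 17 * sqrt(210) / 175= 1.29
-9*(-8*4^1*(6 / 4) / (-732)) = -36 / 61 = -0.59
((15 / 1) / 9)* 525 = 875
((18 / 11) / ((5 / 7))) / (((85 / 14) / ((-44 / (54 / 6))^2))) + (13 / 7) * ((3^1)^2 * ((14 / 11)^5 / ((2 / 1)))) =22747735696 / 616020075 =36.93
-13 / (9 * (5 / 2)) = -26 / 45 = -0.58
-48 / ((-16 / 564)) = 1692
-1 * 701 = -701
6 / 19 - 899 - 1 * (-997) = 1868 / 19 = 98.32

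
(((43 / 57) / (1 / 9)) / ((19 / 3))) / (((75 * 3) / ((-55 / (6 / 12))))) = -946 / 1805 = -0.52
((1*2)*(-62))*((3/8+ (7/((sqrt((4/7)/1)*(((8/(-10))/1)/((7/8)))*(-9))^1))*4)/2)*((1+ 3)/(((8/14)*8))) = -53165*sqrt(7)/576 - 651/32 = -264.55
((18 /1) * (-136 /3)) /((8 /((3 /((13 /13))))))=-306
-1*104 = -104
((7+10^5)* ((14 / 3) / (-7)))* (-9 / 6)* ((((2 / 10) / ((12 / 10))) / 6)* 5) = 500035 / 36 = 13889.86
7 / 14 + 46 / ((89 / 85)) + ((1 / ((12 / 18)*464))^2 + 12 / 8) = 3520520993 / 76645376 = 45.93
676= 676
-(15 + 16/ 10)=-83/ 5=-16.60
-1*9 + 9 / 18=-17 / 2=-8.50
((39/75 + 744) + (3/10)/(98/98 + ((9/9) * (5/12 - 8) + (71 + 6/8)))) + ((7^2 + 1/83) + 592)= 1385.54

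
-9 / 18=-1 / 2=-0.50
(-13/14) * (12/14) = -39/49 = -0.80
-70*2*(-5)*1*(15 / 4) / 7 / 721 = 375 / 721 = 0.52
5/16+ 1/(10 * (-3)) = 67/240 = 0.28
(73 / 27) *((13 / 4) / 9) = 949 / 972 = 0.98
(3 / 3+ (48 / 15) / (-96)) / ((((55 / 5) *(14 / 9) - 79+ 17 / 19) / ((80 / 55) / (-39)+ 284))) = -3356141 / 745745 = -4.50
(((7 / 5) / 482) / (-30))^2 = 0.00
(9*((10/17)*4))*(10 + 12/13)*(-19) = -971280/221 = -4394.93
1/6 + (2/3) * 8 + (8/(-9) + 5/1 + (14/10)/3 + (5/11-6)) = 4487/990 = 4.53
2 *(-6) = -12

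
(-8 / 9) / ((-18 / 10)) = 40 / 81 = 0.49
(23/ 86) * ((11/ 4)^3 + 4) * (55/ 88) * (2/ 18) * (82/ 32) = 2494235/ 2113536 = 1.18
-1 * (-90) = 90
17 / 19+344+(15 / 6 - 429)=-81.61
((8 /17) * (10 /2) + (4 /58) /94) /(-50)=-54537 /1158550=-0.05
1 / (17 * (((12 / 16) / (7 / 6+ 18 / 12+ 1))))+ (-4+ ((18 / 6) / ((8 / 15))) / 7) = -24923 / 8568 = -2.91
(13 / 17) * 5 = 65 / 17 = 3.82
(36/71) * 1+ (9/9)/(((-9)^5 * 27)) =57395557/113196933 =0.51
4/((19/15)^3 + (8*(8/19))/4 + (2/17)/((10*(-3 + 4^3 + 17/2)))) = 606109500/435576173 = 1.39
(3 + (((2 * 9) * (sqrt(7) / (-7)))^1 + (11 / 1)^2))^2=107956 / 7 - 4464 * sqrt(7) / 7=13735.05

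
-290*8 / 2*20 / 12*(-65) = 377000 / 3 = 125666.67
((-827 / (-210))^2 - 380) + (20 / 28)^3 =-112405997 / 308700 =-364.13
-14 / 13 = -1.08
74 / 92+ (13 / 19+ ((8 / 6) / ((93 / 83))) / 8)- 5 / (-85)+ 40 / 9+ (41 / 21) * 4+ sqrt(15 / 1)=sqrt(15)+ 202399664 / 14508837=17.82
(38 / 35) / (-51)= -0.02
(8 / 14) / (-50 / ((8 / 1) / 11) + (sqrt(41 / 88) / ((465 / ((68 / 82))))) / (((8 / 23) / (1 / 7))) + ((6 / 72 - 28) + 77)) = -6873551731200 / 236564738595919 - 5818080 * sqrt(902) / 236564738595919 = -0.03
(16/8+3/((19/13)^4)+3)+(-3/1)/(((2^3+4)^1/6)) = 1083613/260642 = 4.16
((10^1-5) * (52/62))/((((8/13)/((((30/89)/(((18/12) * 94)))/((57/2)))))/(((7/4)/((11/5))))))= 147875/325219884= 0.00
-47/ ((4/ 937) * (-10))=1100.98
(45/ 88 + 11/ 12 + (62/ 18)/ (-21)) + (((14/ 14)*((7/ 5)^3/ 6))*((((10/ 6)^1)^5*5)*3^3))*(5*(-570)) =-37635653977/ 16632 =-2262845.96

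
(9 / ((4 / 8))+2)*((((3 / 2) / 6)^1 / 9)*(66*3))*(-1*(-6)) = 660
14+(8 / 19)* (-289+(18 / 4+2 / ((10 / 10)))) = -1994 / 19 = -104.95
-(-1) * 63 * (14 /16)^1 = 441 /8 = 55.12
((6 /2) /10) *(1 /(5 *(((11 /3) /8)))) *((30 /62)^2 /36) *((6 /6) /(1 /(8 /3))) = 24 /10571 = 0.00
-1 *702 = -702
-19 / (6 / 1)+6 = 17 / 6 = 2.83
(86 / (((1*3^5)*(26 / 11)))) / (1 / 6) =946 / 1053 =0.90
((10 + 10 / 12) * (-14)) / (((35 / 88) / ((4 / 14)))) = -2288 / 21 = -108.95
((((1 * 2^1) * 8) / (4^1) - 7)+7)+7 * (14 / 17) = 166 / 17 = 9.76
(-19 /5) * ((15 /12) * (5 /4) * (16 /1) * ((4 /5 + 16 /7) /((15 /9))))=-6156 /35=-175.89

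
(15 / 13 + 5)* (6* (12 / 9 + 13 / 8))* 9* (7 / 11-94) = -1009620 / 11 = -91783.64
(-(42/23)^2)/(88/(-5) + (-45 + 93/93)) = 315/5819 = 0.05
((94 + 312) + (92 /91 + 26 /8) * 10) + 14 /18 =736097 /1638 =449.39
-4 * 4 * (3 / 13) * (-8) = 384 / 13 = 29.54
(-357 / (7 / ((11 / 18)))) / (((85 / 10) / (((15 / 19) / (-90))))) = 11 / 342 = 0.03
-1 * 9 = -9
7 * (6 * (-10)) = -420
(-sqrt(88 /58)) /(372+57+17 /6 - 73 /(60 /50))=-0.00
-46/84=-23/42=-0.55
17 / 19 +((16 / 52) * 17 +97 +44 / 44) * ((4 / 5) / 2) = 52101 / 1235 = 42.19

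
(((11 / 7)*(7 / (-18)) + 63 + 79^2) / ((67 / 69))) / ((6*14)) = 2609603 / 33768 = 77.28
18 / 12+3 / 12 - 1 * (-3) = 19 / 4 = 4.75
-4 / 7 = -0.57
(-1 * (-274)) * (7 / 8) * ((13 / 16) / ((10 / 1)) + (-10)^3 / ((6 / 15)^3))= -2397487533 / 640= -3746074.27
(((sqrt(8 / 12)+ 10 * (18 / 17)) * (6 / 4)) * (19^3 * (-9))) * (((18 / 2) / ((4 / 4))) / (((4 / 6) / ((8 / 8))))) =-225009495 / 17-1666737 * sqrt(6) / 4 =-14256516.44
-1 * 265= -265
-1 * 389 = -389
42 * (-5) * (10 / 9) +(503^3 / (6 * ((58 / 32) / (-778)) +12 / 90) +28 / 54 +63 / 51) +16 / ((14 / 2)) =38174682206471257 / 35802459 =1066258666.94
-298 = -298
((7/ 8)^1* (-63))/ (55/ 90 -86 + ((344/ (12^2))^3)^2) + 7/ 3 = 2613558241/ 1464470157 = 1.78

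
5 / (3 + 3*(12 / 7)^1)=35 / 57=0.61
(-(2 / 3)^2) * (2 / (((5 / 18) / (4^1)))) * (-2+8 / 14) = 128 / 7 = 18.29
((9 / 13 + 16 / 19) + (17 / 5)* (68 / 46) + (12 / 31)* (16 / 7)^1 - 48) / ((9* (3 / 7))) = -83324851 / 7924995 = -10.51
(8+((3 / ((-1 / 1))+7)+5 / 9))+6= 167 / 9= 18.56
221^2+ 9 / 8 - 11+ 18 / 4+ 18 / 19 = 7423159 / 152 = 48836.57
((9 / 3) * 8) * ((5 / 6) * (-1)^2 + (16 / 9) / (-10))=236 / 15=15.73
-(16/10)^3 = -512/125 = -4.10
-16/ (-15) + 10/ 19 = 1.59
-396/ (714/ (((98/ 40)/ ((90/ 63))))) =-1617/ 1700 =-0.95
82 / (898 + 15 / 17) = 1394 / 15281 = 0.09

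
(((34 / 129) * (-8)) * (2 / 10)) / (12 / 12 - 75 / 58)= 928 / 645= 1.44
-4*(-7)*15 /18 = 70 /3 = 23.33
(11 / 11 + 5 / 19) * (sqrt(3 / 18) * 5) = 20 * sqrt(6) / 19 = 2.58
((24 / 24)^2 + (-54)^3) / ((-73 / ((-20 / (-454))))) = 1574630 / 16571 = 95.02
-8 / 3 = -2.67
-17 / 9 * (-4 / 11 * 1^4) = 68 / 99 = 0.69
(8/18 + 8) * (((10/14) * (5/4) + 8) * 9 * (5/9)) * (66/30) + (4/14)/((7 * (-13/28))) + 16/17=826.90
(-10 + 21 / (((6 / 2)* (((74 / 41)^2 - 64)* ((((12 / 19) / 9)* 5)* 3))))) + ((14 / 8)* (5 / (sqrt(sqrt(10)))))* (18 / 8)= -20645173 / 2042160 + 63* 10^(3 / 4) / 32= 0.96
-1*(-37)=37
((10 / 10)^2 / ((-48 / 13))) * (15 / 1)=-65 / 16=-4.06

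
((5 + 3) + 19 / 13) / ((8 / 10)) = 615 / 52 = 11.83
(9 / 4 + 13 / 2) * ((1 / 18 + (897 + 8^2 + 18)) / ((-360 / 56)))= -863527 / 648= -1332.60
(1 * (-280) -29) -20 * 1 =-329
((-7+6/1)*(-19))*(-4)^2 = 304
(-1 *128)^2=16384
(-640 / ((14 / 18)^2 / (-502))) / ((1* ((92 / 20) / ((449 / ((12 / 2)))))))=9737193600 / 1127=8639923.34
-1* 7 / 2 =-7 / 2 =-3.50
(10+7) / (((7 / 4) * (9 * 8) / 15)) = 85 / 42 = 2.02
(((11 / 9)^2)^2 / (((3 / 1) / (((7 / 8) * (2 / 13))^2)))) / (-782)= -717409 / 41620254624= -0.00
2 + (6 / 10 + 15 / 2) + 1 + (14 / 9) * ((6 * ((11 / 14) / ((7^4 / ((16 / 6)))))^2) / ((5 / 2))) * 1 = 24187958231 / 2179094778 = 11.10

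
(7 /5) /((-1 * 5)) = -7 /25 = -0.28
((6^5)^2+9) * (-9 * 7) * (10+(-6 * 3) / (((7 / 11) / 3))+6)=262302310530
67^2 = 4489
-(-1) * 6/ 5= 1.20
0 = 0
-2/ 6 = -1/ 3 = -0.33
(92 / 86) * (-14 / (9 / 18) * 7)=-9016 / 43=-209.67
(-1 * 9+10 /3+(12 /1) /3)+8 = 19 /3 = 6.33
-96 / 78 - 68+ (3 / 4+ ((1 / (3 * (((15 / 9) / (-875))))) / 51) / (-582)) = -52844251 / 771732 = -68.47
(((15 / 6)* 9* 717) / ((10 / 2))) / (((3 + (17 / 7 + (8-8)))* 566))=45171 / 43016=1.05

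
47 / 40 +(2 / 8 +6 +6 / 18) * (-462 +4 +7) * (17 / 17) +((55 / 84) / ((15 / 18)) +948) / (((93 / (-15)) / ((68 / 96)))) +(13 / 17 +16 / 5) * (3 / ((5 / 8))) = -4511313459 / 1475600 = -3057.27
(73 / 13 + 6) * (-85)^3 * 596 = -55268793500 / 13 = -4251445653.85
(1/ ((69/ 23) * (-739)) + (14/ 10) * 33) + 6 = 578632/ 11085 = 52.20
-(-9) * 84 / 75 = 252 / 25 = 10.08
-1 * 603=-603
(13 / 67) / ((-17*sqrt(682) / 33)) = -39*sqrt(682) / 70618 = -0.01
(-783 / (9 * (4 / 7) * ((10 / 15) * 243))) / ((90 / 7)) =-1421 / 19440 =-0.07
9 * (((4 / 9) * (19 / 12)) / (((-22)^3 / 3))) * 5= -95 / 10648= -0.01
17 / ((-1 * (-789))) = 17 / 789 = 0.02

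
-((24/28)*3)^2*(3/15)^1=-324/245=-1.32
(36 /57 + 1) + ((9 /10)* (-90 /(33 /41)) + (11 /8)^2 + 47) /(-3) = 252541 /13376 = 18.88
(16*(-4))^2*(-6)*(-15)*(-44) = -16220160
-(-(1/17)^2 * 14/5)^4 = -38416/4359848400625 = -0.00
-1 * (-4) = 4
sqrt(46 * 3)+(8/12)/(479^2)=2/688323+sqrt(138)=11.75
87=87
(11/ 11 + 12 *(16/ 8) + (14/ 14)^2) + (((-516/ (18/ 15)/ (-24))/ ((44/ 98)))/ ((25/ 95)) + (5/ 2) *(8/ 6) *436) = 430577/ 264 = 1630.97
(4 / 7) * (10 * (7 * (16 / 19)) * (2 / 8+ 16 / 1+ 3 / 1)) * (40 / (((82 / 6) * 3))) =492800 / 779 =632.61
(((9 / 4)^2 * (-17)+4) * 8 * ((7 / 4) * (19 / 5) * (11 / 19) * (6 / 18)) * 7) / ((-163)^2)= -707707 / 3188280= -0.22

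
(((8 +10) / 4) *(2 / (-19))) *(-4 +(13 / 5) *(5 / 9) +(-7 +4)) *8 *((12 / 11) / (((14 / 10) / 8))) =192000 / 1463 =131.24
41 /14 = 2.93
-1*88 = -88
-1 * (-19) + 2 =21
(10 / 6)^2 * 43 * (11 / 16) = 11825 / 144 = 82.12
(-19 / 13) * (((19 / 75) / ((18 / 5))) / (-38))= 19 / 7020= 0.00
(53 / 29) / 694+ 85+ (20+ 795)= 900.00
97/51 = 1.90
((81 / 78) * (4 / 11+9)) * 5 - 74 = -7259 / 286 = -25.38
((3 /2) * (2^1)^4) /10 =12 /5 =2.40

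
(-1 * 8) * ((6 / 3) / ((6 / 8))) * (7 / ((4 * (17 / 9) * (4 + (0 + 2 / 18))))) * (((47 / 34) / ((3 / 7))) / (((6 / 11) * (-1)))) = 303996 / 10693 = 28.43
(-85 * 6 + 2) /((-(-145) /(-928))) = 16256 /5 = 3251.20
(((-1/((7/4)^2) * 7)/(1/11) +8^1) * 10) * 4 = -4800/7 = -685.71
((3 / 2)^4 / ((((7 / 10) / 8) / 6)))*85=206550 / 7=29507.14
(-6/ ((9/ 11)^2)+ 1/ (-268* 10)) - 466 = -474.96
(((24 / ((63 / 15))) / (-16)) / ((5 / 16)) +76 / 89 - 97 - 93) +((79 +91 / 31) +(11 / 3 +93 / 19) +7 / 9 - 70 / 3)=-404055739 / 3302523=-122.35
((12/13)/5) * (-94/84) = -94/455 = -0.21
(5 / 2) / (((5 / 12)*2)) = 3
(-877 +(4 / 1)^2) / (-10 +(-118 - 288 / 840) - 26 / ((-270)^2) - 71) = 219684150 / 50862421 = 4.32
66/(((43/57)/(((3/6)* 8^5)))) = 1433409.49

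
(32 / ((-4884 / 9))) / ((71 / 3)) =-72 / 28897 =-0.00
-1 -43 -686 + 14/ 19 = -13856/ 19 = -729.26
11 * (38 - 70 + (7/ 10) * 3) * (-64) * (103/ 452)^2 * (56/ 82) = 1954008056/ 2617645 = 746.48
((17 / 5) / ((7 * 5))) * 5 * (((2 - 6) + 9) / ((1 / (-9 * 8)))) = -174.86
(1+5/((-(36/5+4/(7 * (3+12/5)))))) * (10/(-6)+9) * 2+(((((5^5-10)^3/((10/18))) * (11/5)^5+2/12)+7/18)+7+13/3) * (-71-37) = -195999912193395489347/647250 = -302819485814438.76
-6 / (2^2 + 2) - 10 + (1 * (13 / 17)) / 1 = -174 / 17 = -10.24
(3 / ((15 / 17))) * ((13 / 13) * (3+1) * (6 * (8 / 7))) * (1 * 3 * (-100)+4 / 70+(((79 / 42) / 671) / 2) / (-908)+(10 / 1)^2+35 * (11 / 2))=-694.10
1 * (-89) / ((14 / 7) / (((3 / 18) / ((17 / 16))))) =-356 / 51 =-6.98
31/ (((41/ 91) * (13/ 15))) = 3255/ 41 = 79.39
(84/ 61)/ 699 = 28/ 14213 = 0.00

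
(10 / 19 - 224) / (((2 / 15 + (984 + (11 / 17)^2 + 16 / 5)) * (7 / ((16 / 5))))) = -58900512 / 569493365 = -0.10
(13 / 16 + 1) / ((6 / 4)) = 29 / 24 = 1.21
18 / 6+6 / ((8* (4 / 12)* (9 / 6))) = 9 / 2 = 4.50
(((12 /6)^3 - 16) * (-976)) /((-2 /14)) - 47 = -54703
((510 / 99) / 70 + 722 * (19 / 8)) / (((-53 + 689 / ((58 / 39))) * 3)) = 1.39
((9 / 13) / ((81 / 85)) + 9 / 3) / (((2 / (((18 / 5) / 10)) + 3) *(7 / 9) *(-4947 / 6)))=-7848 / 11554543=-0.00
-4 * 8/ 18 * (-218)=3488/ 9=387.56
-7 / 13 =-0.54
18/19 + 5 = 113/19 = 5.95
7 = 7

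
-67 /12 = -5.58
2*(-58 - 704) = -1524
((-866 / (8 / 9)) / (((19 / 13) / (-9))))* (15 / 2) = 6839235 / 152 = 44994.97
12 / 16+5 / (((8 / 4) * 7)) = 31 / 28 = 1.11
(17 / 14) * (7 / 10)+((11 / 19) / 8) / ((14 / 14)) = 701 / 760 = 0.92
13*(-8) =-104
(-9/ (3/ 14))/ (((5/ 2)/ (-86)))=7224/ 5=1444.80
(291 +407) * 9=6282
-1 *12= -12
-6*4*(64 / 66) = -23.27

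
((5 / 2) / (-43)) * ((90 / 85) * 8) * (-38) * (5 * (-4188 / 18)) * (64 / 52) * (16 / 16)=-254630400 / 9503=-26794.74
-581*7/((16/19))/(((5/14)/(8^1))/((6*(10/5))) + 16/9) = -19472796/7183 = -2710.96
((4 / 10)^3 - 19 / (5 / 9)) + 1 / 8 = -34011 / 1000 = -34.01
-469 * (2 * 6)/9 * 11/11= -1876/3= -625.33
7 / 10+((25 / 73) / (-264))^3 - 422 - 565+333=-23380996855926317 / 35789066058240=-653.30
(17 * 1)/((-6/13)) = -221/6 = -36.83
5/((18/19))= 95/18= 5.28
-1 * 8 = -8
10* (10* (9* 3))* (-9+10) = 2700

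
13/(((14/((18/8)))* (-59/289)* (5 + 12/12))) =-11271/6608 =-1.71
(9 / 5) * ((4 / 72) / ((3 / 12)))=2 / 5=0.40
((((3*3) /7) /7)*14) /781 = 18 /5467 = 0.00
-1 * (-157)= 157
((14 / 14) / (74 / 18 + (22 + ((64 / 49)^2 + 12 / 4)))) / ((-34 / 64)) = -345744 / 5660371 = -0.06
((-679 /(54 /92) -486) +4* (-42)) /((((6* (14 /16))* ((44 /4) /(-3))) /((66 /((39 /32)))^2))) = 8811511808 /31941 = 275868.38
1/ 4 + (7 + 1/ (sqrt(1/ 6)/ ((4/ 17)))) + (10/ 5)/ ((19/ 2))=4 * sqrt(6)/ 17 + 567/ 76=8.04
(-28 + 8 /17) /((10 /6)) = -1404 /85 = -16.52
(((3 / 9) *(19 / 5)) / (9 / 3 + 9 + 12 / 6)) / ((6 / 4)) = 0.06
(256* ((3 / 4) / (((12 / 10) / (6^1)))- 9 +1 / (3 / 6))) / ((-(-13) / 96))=-6144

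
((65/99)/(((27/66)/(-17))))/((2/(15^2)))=-27625/9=-3069.44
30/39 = 10/13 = 0.77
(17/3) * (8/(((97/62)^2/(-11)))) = -5750624/28227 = -203.73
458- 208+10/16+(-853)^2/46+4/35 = 103480021/6440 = 16068.33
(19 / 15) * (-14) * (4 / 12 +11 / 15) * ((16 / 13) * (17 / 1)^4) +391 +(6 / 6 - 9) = -5686325741 / 2925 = -1944042.99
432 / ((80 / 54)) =1458 / 5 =291.60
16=16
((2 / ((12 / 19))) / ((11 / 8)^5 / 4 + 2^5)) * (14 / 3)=17432576 / 39198195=0.44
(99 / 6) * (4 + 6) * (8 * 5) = 6600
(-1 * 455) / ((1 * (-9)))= 455 / 9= 50.56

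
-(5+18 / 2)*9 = -126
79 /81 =0.98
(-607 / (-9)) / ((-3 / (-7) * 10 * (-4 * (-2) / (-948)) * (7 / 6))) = -47953 / 30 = -1598.43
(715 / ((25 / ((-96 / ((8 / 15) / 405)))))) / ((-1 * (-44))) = -47385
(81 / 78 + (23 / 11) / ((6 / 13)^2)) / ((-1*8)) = -55877 / 41184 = -1.36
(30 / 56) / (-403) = -15 / 11284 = -0.00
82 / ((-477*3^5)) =-82 / 115911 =-0.00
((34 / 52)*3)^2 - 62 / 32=5165 / 2704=1.91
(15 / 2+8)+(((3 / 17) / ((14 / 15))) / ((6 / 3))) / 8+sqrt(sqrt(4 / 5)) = sqrt(2)*5^(3 / 4) / 5+59069 / 3808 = 16.46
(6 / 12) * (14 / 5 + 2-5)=-1 / 10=-0.10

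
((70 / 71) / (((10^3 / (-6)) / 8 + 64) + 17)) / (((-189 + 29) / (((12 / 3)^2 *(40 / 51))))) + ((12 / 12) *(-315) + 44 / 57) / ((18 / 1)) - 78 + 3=-2175477553 / 23529258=-92.46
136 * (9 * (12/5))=14688/5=2937.60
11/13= 0.85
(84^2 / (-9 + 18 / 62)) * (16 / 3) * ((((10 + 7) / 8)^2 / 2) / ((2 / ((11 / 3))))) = -4828901 / 270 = -17884.82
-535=-535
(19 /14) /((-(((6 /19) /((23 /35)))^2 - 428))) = 3628411 /1143668848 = 0.00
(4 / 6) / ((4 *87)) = 1 / 522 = 0.00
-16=-16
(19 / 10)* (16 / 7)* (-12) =-52.11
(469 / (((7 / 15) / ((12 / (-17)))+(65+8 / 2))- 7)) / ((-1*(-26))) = 42210 / 143533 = 0.29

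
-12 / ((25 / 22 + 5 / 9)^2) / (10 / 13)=-3057912 / 561125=-5.45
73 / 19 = 3.84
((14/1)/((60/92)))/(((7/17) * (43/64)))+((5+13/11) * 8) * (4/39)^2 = 280989056/3597165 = 78.11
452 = 452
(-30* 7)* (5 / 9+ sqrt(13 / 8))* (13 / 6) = -455* sqrt(26) / 4 - 2275 / 9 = -832.79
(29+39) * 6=408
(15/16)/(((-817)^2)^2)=15/7128665041936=0.00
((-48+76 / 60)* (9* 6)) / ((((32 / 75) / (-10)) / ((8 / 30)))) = 31545 / 2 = 15772.50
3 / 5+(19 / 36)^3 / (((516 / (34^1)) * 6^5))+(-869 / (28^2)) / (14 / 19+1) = -875536777289 / 22932401909760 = -0.04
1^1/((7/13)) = 13/7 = 1.86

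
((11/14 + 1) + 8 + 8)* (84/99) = 166/11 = 15.09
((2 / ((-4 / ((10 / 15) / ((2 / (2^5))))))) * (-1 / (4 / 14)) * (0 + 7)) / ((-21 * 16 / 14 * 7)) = -7 / 9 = -0.78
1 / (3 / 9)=3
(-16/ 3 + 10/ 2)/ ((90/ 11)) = -11/ 270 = -0.04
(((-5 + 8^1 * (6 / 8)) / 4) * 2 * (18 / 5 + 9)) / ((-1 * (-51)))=21 / 170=0.12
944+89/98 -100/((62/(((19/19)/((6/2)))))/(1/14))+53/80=344703241/364560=945.53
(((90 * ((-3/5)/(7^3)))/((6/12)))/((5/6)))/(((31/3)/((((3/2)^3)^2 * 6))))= -531441/212660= -2.50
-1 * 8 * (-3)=24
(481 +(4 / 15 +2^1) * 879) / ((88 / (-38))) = -234973 / 220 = -1068.06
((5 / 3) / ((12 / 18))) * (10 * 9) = 225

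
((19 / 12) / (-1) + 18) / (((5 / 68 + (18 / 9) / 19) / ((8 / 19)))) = 26792 / 693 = 38.66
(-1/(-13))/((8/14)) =7/52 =0.13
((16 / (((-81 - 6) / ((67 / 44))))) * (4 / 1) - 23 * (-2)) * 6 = 85900 / 319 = 269.28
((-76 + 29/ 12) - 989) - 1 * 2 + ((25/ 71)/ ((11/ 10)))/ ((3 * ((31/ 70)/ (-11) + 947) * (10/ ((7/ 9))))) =-5952288928775/ 5591191212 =-1064.58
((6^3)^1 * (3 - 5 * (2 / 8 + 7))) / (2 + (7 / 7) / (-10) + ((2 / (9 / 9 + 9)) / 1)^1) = -3420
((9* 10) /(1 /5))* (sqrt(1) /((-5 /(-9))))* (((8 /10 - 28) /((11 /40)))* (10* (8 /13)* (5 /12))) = -29376000 /143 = -205426.57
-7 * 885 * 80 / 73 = -495600 / 73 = -6789.04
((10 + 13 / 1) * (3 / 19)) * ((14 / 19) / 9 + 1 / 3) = 1633 / 1083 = 1.51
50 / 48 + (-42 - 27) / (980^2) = 3001043 / 2881200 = 1.04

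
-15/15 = -1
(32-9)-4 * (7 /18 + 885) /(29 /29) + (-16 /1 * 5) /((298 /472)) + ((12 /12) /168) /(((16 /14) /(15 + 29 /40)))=-12513774517 /3432960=-3645.19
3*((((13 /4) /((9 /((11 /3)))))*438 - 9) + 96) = 12005 /6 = 2000.83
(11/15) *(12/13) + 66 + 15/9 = 13327/195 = 68.34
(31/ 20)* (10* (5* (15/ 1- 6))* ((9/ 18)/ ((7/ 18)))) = 12555/ 14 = 896.79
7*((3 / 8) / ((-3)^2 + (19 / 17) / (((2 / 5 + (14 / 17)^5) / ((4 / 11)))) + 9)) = 91225761 / 643684064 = 0.14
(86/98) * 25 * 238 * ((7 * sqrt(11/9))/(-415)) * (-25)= 182750 * sqrt(11)/249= 2434.19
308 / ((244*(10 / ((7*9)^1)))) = 4851 / 610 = 7.95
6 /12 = 1 /2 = 0.50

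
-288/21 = -96/7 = -13.71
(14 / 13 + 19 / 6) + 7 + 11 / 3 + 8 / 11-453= -375257 / 858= -437.36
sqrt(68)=8.25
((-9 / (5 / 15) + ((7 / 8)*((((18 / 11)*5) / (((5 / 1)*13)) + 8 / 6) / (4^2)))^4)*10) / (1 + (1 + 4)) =-76715334120934436155 / 1704787763200524288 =-45.00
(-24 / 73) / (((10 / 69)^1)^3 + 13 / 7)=-55189512 / 312266041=-0.18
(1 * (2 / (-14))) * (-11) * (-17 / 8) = -187 / 56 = -3.34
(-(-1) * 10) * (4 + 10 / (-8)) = 55 / 2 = 27.50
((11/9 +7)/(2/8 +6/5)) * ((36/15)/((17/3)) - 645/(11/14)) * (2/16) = -9461566/16269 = -581.57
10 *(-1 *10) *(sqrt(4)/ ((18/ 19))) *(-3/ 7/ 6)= 950/ 63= 15.08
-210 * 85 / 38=-8925 / 19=-469.74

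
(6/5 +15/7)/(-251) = -117/8785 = -0.01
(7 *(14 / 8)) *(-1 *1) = -49 / 4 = -12.25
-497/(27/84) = -13916/9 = -1546.22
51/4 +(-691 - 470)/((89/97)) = -445929/356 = -1252.61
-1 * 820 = -820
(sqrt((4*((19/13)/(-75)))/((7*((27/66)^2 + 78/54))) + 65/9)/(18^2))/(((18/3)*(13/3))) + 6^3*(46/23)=sqrt(13524535942073)/11533256280 + 432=432.00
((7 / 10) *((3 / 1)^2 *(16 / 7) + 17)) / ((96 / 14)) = 1841 / 480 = 3.84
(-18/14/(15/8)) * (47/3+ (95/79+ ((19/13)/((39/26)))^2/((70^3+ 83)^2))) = -151065011417104/13059490888197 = -11.57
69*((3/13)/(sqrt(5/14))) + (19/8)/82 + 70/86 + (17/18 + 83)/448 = 14647501/14216832 + 207*sqrt(70)/65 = 27.67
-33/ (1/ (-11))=363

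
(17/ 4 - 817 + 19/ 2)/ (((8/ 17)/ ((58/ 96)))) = -528003/ 512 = -1031.26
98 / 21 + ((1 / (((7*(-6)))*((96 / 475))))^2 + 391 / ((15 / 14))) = 30044108477 / 81285120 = 369.61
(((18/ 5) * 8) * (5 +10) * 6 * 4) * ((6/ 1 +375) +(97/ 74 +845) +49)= 489613248/ 37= 13232790.49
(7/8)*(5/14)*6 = 15/8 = 1.88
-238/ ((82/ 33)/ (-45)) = 176715/ 41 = 4310.12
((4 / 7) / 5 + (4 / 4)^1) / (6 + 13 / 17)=663 / 4025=0.16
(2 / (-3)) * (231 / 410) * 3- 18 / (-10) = 138 / 205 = 0.67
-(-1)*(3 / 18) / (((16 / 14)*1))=7 / 48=0.15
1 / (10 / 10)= 1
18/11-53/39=119/429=0.28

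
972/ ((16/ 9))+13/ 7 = 548.61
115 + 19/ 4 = 479/ 4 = 119.75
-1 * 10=-10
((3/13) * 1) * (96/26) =144/169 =0.85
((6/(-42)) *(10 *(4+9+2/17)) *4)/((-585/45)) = 8920/1547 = 5.77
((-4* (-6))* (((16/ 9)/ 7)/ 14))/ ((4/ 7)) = 16/ 21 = 0.76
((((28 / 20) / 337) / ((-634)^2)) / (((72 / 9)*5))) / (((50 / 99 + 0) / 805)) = 111573 / 270918344000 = 0.00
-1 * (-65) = 65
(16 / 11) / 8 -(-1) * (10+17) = 299 / 11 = 27.18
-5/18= -0.28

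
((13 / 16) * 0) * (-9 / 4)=0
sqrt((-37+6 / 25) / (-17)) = sqrt(15623) / 85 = 1.47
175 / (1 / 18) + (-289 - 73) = 2788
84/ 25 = 3.36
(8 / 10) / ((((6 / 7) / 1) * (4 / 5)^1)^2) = 245 / 144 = 1.70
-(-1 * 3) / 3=1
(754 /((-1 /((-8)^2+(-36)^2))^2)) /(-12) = -348649600 /3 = -116216533.33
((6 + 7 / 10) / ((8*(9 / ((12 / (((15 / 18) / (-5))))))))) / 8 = -67 / 80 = -0.84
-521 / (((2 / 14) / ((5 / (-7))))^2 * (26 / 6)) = -39075 / 13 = -3005.77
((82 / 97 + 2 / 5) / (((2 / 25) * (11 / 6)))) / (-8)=-1.06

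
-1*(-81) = 81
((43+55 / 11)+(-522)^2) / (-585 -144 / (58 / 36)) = -404.12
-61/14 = -4.36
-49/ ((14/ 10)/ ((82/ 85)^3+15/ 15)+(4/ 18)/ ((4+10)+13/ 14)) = -15346046331/ 235695797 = -65.11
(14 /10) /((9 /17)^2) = 2023 /405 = 5.00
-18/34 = -9/17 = -0.53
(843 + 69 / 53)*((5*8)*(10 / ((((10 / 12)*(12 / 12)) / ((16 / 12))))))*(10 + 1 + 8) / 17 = 603924.17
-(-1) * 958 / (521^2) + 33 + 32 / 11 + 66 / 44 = 223417019 / 5971702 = 37.41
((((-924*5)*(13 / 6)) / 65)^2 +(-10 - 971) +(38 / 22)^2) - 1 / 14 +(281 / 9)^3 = 65666180221 / 1234926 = 53174.18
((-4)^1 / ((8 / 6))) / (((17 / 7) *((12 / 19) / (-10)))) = 19.56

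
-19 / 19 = -1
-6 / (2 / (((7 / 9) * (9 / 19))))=-21 / 19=-1.11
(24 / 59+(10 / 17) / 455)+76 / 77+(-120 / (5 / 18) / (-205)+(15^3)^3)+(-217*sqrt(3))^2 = 7912464945610201476 / 205820615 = 38443500645.50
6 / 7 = 0.86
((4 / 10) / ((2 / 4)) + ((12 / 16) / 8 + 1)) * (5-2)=5.68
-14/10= -7/5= -1.40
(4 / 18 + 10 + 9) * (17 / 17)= 173 / 9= 19.22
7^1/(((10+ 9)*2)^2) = 7/1444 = 0.00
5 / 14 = 0.36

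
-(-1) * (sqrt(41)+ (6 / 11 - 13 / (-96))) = 719 / 1056+ sqrt(41) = 7.08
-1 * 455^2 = -207025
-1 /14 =-0.07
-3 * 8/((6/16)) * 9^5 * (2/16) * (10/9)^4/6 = -120000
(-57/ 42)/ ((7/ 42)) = -57/ 7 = -8.14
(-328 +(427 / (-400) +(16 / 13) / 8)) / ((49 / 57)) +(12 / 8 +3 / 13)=-97049007 / 254800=-380.88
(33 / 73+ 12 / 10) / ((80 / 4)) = 0.08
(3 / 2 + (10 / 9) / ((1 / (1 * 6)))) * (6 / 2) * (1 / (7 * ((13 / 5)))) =35 / 26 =1.35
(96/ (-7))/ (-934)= 48/ 3269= 0.01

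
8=8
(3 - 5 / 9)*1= 22 / 9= 2.44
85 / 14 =6.07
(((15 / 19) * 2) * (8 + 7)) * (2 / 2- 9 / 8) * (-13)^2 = -38025 / 76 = -500.33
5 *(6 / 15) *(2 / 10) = 2 / 5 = 0.40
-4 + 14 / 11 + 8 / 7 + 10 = 648 / 77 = 8.42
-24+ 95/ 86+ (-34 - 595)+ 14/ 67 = -3755017/ 5762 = -651.69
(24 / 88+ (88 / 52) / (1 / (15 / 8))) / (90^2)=73 / 171600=0.00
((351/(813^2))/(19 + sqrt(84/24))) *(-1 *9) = -1026/4039255 + 27 *sqrt(14)/4039255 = -0.00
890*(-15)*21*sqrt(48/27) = -373800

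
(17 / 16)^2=289 / 256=1.13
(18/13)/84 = 3/182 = 0.02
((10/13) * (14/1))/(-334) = -70/2171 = -0.03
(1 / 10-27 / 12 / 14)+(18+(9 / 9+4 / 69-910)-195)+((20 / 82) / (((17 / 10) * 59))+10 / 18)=-2587145722837 / 2383489080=-1085.44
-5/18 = -0.28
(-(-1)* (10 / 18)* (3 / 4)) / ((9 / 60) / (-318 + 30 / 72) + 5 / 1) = 95275 / 1143192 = 0.08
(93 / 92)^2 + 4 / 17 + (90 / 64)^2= 29787721 / 9208832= 3.23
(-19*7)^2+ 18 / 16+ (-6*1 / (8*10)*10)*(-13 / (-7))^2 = 6933515 / 392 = 17687.54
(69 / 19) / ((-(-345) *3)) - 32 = -9119 / 285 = -32.00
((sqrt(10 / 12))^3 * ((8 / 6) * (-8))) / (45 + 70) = -8 * sqrt(30) / 621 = -0.07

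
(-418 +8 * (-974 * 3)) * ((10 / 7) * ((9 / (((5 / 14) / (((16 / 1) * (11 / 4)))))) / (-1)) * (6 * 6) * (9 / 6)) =2035243584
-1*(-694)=694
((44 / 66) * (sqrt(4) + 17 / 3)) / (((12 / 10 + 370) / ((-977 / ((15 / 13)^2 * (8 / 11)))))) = -41773589 / 3006720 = -13.89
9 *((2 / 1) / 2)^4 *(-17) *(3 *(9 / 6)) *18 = -12393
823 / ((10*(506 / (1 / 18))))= 823 / 91080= 0.01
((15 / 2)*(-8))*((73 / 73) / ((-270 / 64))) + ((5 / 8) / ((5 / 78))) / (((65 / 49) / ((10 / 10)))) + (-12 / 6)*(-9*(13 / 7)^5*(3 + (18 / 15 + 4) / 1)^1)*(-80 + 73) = -9855189341 / 432180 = -22803.44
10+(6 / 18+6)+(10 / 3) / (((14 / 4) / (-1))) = 323 / 21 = 15.38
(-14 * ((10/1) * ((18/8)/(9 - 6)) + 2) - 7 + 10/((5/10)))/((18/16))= -320/3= -106.67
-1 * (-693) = 693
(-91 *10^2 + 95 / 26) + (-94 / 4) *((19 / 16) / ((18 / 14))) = -34137983 / 3744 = -9118.05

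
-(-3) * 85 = 255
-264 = -264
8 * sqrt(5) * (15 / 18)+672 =20 * sqrt(5) / 3+672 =686.91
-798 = -798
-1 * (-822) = 822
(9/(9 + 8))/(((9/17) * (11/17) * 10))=17/110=0.15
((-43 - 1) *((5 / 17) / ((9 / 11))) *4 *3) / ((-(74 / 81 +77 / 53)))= 80.21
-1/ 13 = -0.08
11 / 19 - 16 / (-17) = 491 / 323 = 1.52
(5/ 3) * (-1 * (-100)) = 166.67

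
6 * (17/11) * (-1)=-102/11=-9.27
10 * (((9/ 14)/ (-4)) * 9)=-405/ 28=-14.46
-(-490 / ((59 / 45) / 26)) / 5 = 114660 / 59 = 1943.39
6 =6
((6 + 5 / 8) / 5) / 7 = 53 / 280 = 0.19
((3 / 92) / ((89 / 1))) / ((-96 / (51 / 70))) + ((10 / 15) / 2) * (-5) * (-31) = 2842873447 / 55023360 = 51.67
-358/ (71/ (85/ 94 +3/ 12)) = -38843/ 6674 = -5.82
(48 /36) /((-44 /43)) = -43 /33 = -1.30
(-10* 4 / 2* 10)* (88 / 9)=-17600 / 9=-1955.56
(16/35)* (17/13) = 272/455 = 0.60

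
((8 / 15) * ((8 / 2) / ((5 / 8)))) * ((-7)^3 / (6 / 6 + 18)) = -87808 / 1425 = -61.62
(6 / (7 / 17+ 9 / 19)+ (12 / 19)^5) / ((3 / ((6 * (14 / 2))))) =34088920698 / 354082157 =96.27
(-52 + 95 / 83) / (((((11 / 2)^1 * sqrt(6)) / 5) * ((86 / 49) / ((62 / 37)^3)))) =-41077618260 * sqrt(6) / 1988586127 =-50.60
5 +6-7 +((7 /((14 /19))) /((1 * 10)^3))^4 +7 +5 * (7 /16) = 211000000130321 /16000000000000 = 13.19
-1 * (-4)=4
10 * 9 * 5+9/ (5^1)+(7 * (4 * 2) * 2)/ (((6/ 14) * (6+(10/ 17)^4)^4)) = 451.99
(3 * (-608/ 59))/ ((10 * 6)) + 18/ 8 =2047/ 1180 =1.73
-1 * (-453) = 453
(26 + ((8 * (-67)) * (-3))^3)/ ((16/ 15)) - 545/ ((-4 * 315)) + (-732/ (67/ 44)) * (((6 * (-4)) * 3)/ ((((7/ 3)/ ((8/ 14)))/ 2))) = 921371300402915/ 236376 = 3897905457.42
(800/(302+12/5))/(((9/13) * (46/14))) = 182000/157527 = 1.16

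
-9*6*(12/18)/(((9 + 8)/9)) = -324/17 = -19.06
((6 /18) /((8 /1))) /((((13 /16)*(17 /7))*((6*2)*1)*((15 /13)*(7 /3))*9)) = 1 /13770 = 0.00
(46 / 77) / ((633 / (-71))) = -3266 / 48741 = -0.07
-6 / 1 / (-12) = 1 / 2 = 0.50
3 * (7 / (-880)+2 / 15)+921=810811 / 880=921.38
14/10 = 7/5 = 1.40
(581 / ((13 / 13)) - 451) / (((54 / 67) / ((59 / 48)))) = 256945 / 1296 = 198.26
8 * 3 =24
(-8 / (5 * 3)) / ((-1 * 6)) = 4 / 45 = 0.09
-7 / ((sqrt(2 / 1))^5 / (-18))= 63* sqrt(2) / 4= 22.27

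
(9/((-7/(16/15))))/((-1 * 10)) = 24/175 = 0.14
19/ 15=1.27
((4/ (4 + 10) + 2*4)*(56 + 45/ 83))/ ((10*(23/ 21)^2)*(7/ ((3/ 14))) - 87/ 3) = 7349238/ 5692057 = 1.29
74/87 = 0.85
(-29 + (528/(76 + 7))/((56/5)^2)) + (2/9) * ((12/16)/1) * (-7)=-1469779/48804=-30.12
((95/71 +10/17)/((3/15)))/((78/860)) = 1666250/15691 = 106.19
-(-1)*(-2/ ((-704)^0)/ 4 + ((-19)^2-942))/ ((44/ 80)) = -11630/ 11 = -1057.27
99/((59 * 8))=0.21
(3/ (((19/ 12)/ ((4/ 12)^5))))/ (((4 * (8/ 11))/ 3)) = 11/ 1368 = 0.01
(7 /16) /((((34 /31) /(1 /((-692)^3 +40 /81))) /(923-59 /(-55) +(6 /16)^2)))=-57182041287 /51397839606333440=-0.00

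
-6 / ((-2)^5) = 3 / 16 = 0.19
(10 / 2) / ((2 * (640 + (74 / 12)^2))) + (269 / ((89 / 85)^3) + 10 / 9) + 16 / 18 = 4066836270477 / 17207588321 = 236.34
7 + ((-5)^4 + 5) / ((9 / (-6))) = -413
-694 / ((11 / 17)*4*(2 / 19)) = -112081 / 44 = -2547.30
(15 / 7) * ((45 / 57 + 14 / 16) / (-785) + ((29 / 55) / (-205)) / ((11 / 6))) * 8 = -31284003 / 517953205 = -0.06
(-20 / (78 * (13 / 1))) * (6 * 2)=-40 / 169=-0.24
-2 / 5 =-0.40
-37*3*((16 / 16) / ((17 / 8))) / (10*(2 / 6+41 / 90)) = -7992 / 1207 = -6.62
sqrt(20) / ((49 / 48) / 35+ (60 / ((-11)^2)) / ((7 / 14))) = 4.38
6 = 6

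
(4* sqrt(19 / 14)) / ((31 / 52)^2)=5408* sqrt(266) / 6727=13.11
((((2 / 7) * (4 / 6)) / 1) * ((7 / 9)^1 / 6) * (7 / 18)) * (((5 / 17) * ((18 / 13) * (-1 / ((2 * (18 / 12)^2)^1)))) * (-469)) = 65660 / 161109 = 0.41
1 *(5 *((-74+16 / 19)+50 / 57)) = -20600 / 57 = -361.40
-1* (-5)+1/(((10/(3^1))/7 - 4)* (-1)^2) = 349/74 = 4.72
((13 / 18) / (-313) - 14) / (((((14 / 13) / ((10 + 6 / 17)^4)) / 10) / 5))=-12300435486310400 / 1646950599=-7468612.29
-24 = -24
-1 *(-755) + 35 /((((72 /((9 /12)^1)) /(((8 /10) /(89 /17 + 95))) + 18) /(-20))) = 77300765 /102393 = 754.94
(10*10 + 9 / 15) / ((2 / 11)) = 5533 / 10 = 553.30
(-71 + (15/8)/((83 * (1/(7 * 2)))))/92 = -23467/30544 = -0.77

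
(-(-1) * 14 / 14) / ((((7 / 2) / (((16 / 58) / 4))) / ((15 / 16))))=15 / 812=0.02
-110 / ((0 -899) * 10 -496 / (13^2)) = 9295 / 759903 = 0.01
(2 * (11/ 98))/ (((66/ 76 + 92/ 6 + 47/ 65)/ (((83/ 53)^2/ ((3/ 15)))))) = 33826650/ 207975551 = 0.16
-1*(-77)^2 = -5929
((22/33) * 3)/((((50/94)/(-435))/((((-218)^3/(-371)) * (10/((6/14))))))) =-56483984864/53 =-1065735563.47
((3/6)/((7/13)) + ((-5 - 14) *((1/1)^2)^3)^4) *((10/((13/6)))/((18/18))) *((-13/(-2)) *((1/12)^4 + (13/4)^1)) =68310555695/5376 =12706576.58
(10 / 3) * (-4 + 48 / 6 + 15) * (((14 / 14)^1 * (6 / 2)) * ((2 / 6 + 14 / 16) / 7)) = 2755 / 84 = 32.80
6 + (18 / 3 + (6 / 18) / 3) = 109 / 9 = 12.11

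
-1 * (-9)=9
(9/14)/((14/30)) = 135/98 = 1.38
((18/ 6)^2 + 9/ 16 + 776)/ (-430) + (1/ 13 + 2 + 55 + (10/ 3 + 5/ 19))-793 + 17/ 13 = -3736106429/ 5098080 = -732.85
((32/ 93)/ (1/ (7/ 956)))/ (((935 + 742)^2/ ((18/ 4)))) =28/ 6945515187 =0.00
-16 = -16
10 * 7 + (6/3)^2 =74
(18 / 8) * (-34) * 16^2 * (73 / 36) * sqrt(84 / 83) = -79424 * sqrt(1743) / 83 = -39950.51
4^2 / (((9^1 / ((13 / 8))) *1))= 26 / 9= 2.89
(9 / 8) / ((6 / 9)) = 27 / 16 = 1.69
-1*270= -270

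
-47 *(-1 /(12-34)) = -47 /22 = -2.14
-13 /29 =-0.45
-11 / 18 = -0.61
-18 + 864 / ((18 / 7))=318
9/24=3/8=0.38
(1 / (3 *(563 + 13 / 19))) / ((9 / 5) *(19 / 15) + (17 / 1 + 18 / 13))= 1235 / 43157016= 0.00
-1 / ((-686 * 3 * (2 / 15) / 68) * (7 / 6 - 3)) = -0.14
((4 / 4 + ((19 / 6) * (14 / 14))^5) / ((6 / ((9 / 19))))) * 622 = 772485125 / 49248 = 15685.61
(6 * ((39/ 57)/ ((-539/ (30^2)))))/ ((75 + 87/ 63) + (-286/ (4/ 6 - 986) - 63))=-311266800/ 620790401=-0.50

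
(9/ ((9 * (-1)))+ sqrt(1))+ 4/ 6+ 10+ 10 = 62/ 3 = 20.67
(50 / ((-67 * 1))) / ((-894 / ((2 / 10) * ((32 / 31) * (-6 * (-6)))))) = 0.01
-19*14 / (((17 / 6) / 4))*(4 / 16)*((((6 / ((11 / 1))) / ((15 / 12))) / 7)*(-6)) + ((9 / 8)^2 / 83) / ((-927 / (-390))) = 8983425501 / 255786080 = 35.12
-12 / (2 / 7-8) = 14 / 9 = 1.56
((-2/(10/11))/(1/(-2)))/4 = 11/10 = 1.10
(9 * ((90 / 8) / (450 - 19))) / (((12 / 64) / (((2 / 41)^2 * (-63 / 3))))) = -45360 / 724511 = -0.06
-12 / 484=-3 / 121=-0.02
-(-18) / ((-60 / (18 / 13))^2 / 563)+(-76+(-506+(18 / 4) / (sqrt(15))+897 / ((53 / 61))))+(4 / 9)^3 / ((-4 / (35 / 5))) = 3 * sqrt(15) / 10+148758357461 / 326482650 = 456.80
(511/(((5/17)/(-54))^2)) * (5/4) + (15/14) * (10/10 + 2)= 21531601.41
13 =13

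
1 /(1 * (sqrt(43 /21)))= sqrt(903) /43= 0.70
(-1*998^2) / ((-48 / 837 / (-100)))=-1736781975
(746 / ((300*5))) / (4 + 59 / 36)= 2238 / 25375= 0.09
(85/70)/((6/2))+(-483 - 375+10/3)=-35879/42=-854.26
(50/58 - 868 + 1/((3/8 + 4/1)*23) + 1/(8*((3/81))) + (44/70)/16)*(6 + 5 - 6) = -4318.57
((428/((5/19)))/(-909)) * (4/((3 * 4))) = -8132/13635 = -0.60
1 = 1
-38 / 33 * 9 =-10.36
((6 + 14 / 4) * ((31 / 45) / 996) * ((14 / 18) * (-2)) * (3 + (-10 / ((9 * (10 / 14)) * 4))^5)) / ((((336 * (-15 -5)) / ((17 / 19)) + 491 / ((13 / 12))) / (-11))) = -0.00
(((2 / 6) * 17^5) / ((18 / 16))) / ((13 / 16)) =181741696 / 351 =517782.61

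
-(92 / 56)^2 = -529 / 196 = -2.70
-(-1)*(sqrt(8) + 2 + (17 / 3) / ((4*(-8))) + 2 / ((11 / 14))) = 2*sqrt(2) + 4613 / 1056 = 7.20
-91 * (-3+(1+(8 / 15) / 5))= 12922 / 75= 172.29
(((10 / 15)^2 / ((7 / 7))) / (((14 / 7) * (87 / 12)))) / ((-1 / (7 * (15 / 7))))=-40 / 87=-0.46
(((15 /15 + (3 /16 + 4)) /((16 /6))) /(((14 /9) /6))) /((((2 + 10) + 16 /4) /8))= 6723 /1792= 3.75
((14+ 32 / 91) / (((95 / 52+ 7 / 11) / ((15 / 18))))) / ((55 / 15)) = 13060 / 9863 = 1.32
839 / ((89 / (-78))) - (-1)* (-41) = -69091 / 89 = -776.30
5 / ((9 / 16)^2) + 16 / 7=10256 / 567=18.09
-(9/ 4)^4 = -6561/ 256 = -25.63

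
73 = 73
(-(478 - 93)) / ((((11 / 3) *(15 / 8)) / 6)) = -336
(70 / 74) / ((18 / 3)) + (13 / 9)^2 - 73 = -424111 / 5994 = -70.76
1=1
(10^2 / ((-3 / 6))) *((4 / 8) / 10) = -10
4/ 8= 1/ 2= 0.50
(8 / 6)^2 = 16 / 9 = 1.78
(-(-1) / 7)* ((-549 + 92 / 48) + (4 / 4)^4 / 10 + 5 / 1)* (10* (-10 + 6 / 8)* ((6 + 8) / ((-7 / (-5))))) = 6016015 / 84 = 71619.23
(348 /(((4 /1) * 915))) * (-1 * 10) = -58 /61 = -0.95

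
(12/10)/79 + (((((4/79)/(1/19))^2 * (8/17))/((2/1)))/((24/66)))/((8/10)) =405158/530485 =0.76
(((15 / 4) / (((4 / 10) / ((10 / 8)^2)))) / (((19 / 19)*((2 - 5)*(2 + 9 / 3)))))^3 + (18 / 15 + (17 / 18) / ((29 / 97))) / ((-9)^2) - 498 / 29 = -4001296710893 / 221679452160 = -18.05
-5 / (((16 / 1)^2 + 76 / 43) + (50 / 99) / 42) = -446985 / 23044711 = -0.02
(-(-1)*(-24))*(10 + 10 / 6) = -280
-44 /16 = -11 /4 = -2.75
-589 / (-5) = 589 / 5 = 117.80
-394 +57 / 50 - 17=-20493 / 50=-409.86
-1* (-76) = 76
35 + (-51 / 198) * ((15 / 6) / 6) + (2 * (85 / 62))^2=32279435 / 761112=42.41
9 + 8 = 17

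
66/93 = 22/31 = 0.71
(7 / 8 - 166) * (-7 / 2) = 9247 / 16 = 577.94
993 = 993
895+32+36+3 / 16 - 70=14291 / 16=893.19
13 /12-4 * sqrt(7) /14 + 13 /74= 0.50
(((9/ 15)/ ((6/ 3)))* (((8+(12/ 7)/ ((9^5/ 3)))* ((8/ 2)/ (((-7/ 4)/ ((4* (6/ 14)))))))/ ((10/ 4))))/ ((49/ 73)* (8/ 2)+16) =-0.20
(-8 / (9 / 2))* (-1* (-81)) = -144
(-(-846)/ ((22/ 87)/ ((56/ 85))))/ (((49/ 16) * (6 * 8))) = 98136/ 6545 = 14.99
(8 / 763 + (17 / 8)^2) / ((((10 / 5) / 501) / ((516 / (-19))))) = -14284236951 / 463904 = -30791.36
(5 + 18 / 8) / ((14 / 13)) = 377 / 56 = 6.73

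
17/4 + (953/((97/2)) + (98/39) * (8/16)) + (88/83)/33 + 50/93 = 25.73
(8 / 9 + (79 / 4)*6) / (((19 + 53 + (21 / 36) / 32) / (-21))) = -962752 / 27655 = -34.81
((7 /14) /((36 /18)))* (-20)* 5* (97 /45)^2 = -116.16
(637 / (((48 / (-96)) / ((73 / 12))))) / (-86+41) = 172.23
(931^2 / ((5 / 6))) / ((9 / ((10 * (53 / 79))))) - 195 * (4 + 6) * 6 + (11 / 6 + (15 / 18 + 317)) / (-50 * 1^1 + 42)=763590.56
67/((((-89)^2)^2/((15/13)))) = 1005/815649133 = 0.00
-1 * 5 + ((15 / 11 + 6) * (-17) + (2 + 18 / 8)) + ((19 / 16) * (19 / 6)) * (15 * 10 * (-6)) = -308907 / 88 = -3510.31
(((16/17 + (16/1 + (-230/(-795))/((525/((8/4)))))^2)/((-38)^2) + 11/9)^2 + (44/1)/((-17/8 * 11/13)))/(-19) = 41163744550471633525055454791/34744939390406897782519921875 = 1.18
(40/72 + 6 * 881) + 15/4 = 5290.31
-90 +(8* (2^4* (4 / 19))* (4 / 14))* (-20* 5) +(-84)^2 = 824078 / 133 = 6196.08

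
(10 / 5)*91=182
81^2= 6561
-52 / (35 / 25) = -37.14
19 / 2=9.50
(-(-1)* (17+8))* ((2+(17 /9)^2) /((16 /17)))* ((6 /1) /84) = 191675 /18144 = 10.56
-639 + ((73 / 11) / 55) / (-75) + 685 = 46.00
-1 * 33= -33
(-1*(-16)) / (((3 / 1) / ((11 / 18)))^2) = 484 / 729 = 0.66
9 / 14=0.64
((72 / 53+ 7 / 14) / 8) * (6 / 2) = 591 / 848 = 0.70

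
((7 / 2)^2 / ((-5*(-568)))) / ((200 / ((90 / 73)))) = 441 / 16585600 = 0.00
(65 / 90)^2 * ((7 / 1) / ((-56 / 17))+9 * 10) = 118807 / 2592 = 45.84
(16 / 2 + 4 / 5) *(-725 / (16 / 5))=-7975 / 4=-1993.75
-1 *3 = -3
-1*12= -12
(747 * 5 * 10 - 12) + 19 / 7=261385 / 7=37340.71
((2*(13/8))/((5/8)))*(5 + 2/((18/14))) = 1534/45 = 34.09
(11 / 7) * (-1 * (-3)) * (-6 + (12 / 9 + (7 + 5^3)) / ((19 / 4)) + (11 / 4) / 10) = 560417 / 5320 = 105.34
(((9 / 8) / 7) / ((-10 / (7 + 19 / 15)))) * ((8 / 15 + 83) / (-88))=5549 / 44000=0.13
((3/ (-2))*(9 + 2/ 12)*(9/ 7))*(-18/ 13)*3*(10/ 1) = 734.34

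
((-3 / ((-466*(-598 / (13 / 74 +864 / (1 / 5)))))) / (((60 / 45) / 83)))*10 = -1194053355 / 41242864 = -28.95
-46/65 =-0.71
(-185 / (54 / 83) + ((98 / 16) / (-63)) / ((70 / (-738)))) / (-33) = 305993 / 35640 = 8.59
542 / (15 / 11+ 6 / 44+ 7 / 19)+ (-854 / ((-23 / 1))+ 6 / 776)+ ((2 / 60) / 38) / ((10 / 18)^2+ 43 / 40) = 17659747127931 / 53968487908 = 327.22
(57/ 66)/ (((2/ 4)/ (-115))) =-2185/ 11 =-198.64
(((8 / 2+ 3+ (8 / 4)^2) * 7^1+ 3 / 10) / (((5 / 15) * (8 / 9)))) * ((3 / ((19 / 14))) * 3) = 1314873 / 760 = 1730.10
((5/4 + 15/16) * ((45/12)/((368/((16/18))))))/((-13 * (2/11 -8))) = 1925/9874176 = 0.00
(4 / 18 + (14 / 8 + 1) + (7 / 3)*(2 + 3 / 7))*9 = 311 / 4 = 77.75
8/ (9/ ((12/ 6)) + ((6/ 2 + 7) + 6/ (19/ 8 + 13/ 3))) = 0.52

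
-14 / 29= -0.48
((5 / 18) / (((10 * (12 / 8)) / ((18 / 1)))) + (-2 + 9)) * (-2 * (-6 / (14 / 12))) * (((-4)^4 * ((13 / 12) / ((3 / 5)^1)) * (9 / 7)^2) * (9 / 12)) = 14826240 / 343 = 43225.19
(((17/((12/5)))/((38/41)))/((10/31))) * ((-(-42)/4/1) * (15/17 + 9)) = 186837/76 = 2458.38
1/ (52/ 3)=3/ 52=0.06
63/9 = 7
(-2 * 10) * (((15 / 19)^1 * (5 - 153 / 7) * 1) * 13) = 460200 / 133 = 3460.15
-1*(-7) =7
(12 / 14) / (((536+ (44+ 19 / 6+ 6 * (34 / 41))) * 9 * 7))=164 / 7089467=0.00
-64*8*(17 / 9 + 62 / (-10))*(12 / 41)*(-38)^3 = -21801304064 / 615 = -35449274.90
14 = 14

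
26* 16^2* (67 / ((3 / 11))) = 4905472 / 3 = 1635157.33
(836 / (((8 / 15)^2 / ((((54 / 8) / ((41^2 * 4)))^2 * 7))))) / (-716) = -239968575 / 8287211012096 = -0.00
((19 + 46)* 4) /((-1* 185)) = -52 /37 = -1.41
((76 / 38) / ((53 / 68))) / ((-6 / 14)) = -952 / 159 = -5.99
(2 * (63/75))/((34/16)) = 336/425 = 0.79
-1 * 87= -87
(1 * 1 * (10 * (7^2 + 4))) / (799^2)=530 / 638401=0.00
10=10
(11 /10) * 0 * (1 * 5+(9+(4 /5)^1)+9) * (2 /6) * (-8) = 0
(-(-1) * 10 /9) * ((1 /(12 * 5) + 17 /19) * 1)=1.01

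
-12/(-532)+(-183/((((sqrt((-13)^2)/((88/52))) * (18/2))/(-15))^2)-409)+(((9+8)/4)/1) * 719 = 120256106489/45583356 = 2638.16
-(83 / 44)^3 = -571787 / 85184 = -6.71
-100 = -100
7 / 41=0.17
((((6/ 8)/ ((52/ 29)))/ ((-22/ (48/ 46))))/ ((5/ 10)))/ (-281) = 261/ 1848418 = 0.00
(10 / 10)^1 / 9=1 / 9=0.11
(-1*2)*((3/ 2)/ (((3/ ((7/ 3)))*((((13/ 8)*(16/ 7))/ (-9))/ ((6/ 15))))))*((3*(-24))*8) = -84672/ 65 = -1302.65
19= 19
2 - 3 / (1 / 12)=-34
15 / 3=5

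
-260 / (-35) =52 / 7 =7.43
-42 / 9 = -14 / 3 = -4.67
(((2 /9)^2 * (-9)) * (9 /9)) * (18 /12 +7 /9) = -82 /81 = -1.01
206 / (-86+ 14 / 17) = -1751 / 724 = -2.42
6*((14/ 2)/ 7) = 6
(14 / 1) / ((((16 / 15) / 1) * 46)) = 105 / 368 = 0.29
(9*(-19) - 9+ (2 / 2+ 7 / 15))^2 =7171684 / 225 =31874.15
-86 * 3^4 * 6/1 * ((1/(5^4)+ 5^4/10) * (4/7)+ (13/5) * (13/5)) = -1109558412/625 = -1775293.46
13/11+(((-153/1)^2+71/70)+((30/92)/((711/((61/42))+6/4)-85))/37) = 759930001234477/32460109990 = 23411.20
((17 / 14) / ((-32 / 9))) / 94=-0.00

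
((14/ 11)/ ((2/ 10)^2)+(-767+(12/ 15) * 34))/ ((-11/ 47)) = 3025.01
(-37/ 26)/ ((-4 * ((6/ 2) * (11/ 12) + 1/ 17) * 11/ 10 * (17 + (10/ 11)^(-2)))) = 314500/ 49736973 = 0.01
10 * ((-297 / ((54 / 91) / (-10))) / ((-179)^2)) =50050 / 32041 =1.56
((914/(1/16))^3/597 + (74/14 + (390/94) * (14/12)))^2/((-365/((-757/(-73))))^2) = 2426837059177339306183065412053611041/109554923174050512900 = 22151784592298146.53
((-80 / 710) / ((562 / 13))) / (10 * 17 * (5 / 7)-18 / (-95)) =-8645 / 403389269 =-0.00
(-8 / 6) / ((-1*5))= 4 / 15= 0.27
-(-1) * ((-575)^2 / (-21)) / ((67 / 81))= -19033.85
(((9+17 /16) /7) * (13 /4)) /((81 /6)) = 299 /864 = 0.35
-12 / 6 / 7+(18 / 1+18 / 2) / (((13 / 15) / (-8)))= -22706 / 91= -249.52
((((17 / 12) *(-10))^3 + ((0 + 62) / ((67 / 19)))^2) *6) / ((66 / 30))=-12285336905 / 1777644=-6911.02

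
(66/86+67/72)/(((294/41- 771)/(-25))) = 5388425/96957432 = 0.06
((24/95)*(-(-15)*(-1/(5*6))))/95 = -12/9025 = -0.00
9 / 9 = 1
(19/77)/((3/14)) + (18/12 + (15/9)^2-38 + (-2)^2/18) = -2135/66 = -32.35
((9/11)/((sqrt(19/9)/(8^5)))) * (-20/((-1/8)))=141557760 * sqrt(19)/209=2952325.22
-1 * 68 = -68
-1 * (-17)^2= -289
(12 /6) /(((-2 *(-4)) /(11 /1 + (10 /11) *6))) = 181 /44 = 4.11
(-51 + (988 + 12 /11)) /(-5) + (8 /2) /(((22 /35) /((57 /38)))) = -9794 /55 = -178.07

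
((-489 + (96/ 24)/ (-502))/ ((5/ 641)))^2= 6190067339274361/ 1575025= 3930139102.09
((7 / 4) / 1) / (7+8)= 7 / 60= 0.12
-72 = -72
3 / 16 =0.19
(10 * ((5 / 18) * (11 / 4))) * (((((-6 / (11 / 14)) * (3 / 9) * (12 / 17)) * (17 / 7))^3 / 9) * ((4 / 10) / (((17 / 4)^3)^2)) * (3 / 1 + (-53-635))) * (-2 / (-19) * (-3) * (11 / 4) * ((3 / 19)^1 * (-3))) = 129289420800 / 95850286499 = 1.35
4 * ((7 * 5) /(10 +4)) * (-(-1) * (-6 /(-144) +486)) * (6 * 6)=174975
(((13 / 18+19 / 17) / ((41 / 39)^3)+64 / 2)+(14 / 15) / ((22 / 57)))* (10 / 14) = 4639983717 / 180435178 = 25.72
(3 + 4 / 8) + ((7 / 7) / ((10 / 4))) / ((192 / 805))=497 / 96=5.18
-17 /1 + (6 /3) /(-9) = -155 /9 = -17.22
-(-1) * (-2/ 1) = -2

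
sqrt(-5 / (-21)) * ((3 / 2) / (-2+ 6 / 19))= -19 * sqrt(105) / 448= -0.43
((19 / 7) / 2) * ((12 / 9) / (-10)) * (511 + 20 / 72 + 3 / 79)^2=-10044565123339 / 212318820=-47308.88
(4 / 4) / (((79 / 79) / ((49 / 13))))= 49 / 13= 3.77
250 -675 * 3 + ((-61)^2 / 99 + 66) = -165470 / 99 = -1671.41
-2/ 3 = -0.67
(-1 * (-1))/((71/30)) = 30/71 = 0.42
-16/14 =-8/7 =-1.14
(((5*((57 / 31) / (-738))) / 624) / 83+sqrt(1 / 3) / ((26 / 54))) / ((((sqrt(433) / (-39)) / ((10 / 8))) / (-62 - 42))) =-6175*sqrt(433) / 2192566512+3510*sqrt(1299) / 433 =292.16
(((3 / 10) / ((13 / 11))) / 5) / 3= 11 / 650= 0.02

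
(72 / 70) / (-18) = -2 / 35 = -0.06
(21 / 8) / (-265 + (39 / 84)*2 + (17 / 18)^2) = -11907 / 1193782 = -0.01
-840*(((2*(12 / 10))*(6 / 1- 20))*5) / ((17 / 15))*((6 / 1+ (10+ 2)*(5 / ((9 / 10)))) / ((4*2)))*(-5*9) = -865242000 / 17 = -50896588.24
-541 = -541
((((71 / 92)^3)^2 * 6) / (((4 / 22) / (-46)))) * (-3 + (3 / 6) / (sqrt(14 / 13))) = 12681928108179 / 13181630464 - 4227309369393 * sqrt(182) / 369085652992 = 807.58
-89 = -89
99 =99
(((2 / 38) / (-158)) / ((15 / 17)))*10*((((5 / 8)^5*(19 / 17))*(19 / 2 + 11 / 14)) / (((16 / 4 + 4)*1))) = -9375 / 18120704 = -0.00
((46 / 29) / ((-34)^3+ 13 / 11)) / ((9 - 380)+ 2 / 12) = 132 / 1212876425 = 0.00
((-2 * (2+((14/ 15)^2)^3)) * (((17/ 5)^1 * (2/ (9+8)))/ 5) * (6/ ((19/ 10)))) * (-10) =13.45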